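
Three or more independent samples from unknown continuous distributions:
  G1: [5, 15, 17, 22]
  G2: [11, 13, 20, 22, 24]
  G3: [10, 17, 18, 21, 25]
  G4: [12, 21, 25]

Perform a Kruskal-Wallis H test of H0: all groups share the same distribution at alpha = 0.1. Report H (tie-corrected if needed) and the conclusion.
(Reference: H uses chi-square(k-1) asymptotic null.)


Step 1: Combine all N = 17 observations and assign midranks.
sorted (value, group, rank): (5,G1,1), (10,G3,2), (11,G2,3), (12,G4,4), (13,G2,5), (15,G1,6), (17,G1,7.5), (17,G3,7.5), (18,G3,9), (20,G2,10), (21,G3,11.5), (21,G4,11.5), (22,G1,13.5), (22,G2,13.5), (24,G2,15), (25,G3,16.5), (25,G4,16.5)
Step 2: Sum ranks within each group.
R_1 = 28 (n_1 = 4)
R_2 = 46.5 (n_2 = 5)
R_3 = 46.5 (n_3 = 5)
R_4 = 32 (n_4 = 3)
Step 3: H = 12/(N(N+1)) * sum(R_i^2/n_i) - 3(N+1)
     = 12/(17*18) * (28^2/4 + 46.5^2/5 + 46.5^2/5 + 32^2/3) - 3*18
     = 0.039216 * 1402.23 - 54
     = 0.989542.
Step 4: Ties present; correction factor C = 1 - 24/(17^3 - 17) = 0.995098. Corrected H = 0.989542 / 0.995098 = 0.994417.
Step 5: Under H0, H ~ chi^2(3); p-value = 0.802603.
Step 6: alpha = 0.1. fail to reject H0.

H = 0.9944, df = 3, p = 0.802603, fail to reject H0.


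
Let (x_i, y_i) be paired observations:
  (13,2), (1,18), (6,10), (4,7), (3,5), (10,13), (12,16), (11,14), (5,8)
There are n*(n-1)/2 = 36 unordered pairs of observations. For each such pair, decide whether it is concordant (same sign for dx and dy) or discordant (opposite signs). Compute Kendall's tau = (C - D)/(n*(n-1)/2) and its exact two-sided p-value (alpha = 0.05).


Step 1: Enumerate the 36 unordered pairs (i,j) with i<j and classify each by sign(x_j-x_i) * sign(y_j-y_i).
  (1,2):dx=-12,dy=+16->D; (1,3):dx=-7,dy=+8->D; (1,4):dx=-9,dy=+5->D; (1,5):dx=-10,dy=+3->D
  (1,6):dx=-3,dy=+11->D; (1,7):dx=-1,dy=+14->D; (1,8):dx=-2,dy=+12->D; (1,9):dx=-8,dy=+6->D
  (2,3):dx=+5,dy=-8->D; (2,4):dx=+3,dy=-11->D; (2,5):dx=+2,dy=-13->D; (2,6):dx=+9,dy=-5->D
  (2,7):dx=+11,dy=-2->D; (2,8):dx=+10,dy=-4->D; (2,9):dx=+4,dy=-10->D; (3,4):dx=-2,dy=-3->C
  (3,5):dx=-3,dy=-5->C; (3,6):dx=+4,dy=+3->C; (3,7):dx=+6,dy=+6->C; (3,8):dx=+5,dy=+4->C
  (3,9):dx=-1,dy=-2->C; (4,5):dx=-1,dy=-2->C; (4,6):dx=+6,dy=+6->C; (4,7):dx=+8,dy=+9->C
  (4,8):dx=+7,dy=+7->C; (4,9):dx=+1,dy=+1->C; (5,6):dx=+7,dy=+8->C; (5,7):dx=+9,dy=+11->C
  (5,8):dx=+8,dy=+9->C; (5,9):dx=+2,dy=+3->C; (6,7):dx=+2,dy=+3->C; (6,8):dx=+1,dy=+1->C
  (6,9):dx=-5,dy=-5->C; (7,8):dx=-1,dy=-2->C; (7,9):dx=-7,dy=-8->C; (8,9):dx=-6,dy=-6->C
Step 2: C = 21, D = 15, total pairs = 36.
Step 3: tau = (C - D)/(n(n-1)/2) = (21 - 15)/36 = 0.166667.
Step 4: Exact two-sided p-value (enumerate n! = 362880 permutations of y under H0): p = 0.612202.
Step 5: alpha = 0.05. fail to reject H0.

tau_b = 0.1667 (C=21, D=15), p = 0.612202, fail to reject H0.


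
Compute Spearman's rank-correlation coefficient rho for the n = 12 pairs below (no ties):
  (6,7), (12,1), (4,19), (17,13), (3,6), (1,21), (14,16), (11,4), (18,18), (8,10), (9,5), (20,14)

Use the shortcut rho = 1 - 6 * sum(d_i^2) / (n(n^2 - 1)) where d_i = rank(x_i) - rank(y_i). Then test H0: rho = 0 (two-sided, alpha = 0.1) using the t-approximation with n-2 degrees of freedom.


Step 1: Rank x and y separately (midranks; no ties here).
rank(x): 6->4, 12->8, 4->3, 17->10, 3->2, 1->1, 14->9, 11->7, 18->11, 8->5, 9->6, 20->12
rank(y): 7->5, 1->1, 19->11, 13->7, 6->4, 21->12, 16->9, 4->2, 18->10, 10->6, 5->3, 14->8
Step 2: d_i = R_x(i) - R_y(i); compute d_i^2.
  (4-5)^2=1, (8-1)^2=49, (3-11)^2=64, (10-7)^2=9, (2-4)^2=4, (1-12)^2=121, (9-9)^2=0, (7-2)^2=25, (11-10)^2=1, (5-6)^2=1, (6-3)^2=9, (12-8)^2=16
sum(d^2) = 300.
Step 3: rho = 1 - 6*300 / (12*(12^2 - 1)) = 1 - 1800/1716 = -0.048951.
Step 4: Under H0, t = rho * sqrt((n-2)/(1-rho^2)) = -0.1550 ~ t(10).
Step 5: Two-sided p-value from the t-distribution with 10 df = 0.879919.
Step 6: alpha = 0.1. fail to reject H0.

rho = -0.0490, p = 0.879919, fail to reject H0 at alpha = 0.1.


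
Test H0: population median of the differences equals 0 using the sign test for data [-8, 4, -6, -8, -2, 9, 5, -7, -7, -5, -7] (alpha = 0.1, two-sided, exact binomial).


Step 1: Discard zero differences. Original n = 11; n_eff = number of nonzero differences = 11.
Nonzero differences (with sign): -8, +4, -6, -8, -2, +9, +5, -7, -7, -5, -7
Step 2: Count signs: positive = 3, negative = 8.
Step 3: Under H0: P(positive) = 0.5, so the number of positives S ~ Bin(11, 0.5).
Step 4: Two-sided exact p-value = sum of Bin(11,0.5) probabilities at or below the observed probability = 0.226562.
Step 5: alpha = 0.1. fail to reject H0.

n_eff = 11, pos = 3, neg = 8, p = 0.226562, fail to reject H0.


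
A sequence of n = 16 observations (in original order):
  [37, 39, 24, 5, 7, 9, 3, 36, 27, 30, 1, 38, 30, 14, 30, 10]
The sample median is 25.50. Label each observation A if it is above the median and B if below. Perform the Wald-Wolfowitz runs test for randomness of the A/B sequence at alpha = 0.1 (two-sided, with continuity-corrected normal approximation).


Step 1: Compute median = 25.50; label A = above, B = below.
Labels in order: AABBBBBAAABAABAB  (n_A = 8, n_B = 8)
Step 2: Count runs R = 8.
Step 3: Under H0 (random ordering), E[R] = 2*n_A*n_B/(n_A+n_B) + 1 = 2*8*8/16 + 1 = 9.0000.
        Var[R] = 2*n_A*n_B*(2*n_A*n_B - n_A - n_B) / ((n_A+n_B)^2 * (n_A+n_B-1)) = 14336/3840 = 3.7333.
        SD[R] = 1.9322.
Step 4: Continuity-corrected z = (R + 0.5 - E[R]) / SD[R] = (8 + 0.5 - 9.0000) / 1.9322 = -0.2588.
Step 5: Two-sided p-value via normal approximation = 2*(1 - Phi(|z|)) = 0.795809.
Step 6: alpha = 0.1. fail to reject H0.

R = 8, z = -0.2588, p = 0.795809, fail to reject H0.


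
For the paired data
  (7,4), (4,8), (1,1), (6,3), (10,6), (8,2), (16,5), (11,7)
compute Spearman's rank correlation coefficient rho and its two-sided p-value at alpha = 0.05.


Step 1: Rank x and y separately (midranks; no ties here).
rank(x): 7->4, 4->2, 1->1, 6->3, 10->6, 8->5, 16->8, 11->7
rank(y): 4->4, 8->8, 1->1, 3->3, 6->6, 2->2, 5->5, 7->7
Step 2: d_i = R_x(i) - R_y(i); compute d_i^2.
  (4-4)^2=0, (2-8)^2=36, (1-1)^2=0, (3-3)^2=0, (6-6)^2=0, (5-2)^2=9, (8-5)^2=9, (7-7)^2=0
sum(d^2) = 54.
Step 3: rho = 1 - 6*54 / (8*(8^2 - 1)) = 1 - 324/504 = 0.357143.
Step 4: Under H0, t = rho * sqrt((n-2)/(1-rho^2)) = 0.9366 ~ t(6).
Step 5: Two-sided p-value from the t-distribution with 6 df = 0.385121.
Step 6: alpha = 0.05. fail to reject H0.

rho = 0.3571, p = 0.385121, fail to reject H0 at alpha = 0.05.


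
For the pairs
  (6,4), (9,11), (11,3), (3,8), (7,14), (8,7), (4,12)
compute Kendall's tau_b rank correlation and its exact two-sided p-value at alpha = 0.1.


Step 1: Enumerate the 21 unordered pairs (i,j) with i<j and classify each by sign(x_j-x_i) * sign(y_j-y_i).
  (1,2):dx=+3,dy=+7->C; (1,3):dx=+5,dy=-1->D; (1,4):dx=-3,dy=+4->D; (1,5):dx=+1,dy=+10->C
  (1,6):dx=+2,dy=+3->C; (1,7):dx=-2,dy=+8->D; (2,3):dx=+2,dy=-8->D; (2,4):dx=-6,dy=-3->C
  (2,5):dx=-2,dy=+3->D; (2,6):dx=-1,dy=-4->C; (2,7):dx=-5,dy=+1->D; (3,4):dx=-8,dy=+5->D
  (3,5):dx=-4,dy=+11->D; (3,6):dx=-3,dy=+4->D; (3,7):dx=-7,dy=+9->D; (4,5):dx=+4,dy=+6->C
  (4,6):dx=+5,dy=-1->D; (4,7):dx=+1,dy=+4->C; (5,6):dx=+1,dy=-7->D; (5,7):dx=-3,dy=-2->C
  (6,7):dx=-4,dy=+5->D
Step 2: C = 8, D = 13, total pairs = 21.
Step 3: tau = (C - D)/(n(n-1)/2) = (8 - 13)/21 = -0.238095.
Step 4: Exact two-sided p-value (enumerate n! = 5040 permutations of y under H0): p = 0.561905.
Step 5: alpha = 0.1. fail to reject H0.

tau_b = -0.2381 (C=8, D=13), p = 0.561905, fail to reject H0.


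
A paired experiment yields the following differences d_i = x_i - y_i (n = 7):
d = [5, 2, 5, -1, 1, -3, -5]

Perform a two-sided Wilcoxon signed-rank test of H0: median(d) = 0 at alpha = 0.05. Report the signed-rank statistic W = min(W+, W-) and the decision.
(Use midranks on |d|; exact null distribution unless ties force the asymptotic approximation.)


Step 1: Drop any zero differences (none here) and take |d_i|.
|d| = [5, 2, 5, 1, 1, 3, 5]
Step 2: Midrank |d_i| (ties get averaged ranks).
ranks: |5|->6, |2|->3, |5|->6, |1|->1.5, |1|->1.5, |3|->4, |5|->6
Step 3: Attach original signs; sum ranks with positive sign and with negative sign.
W+ = 6 + 3 + 6 + 1.5 = 16.5
W- = 1.5 + 4 + 6 = 11.5
(Check: W+ + W- = 28 should equal n(n+1)/2 = 28.)
Step 4: Test statistic W = min(W+, W-) = 11.5.
Step 5: Ties in |d|, so use the tie-corrected normal approximation.
        E[W] = n(n+1)/4 = 7*8/4 = 14.
        Tie groups: |d|=1 (t=2), |d|=5 (t=3); sum(t^3 - t) = 30.
        Var[W] = n(n+1)(2n+1)/24 - sum(t^3-t)/48 = 840/24 - 30/48 = 34.375.
        z = (W - E[W]) / sqrt(Var[W]) = (11.5 - 14) / 5.8630 = -0.4264.
        Two-sided p = 2*Phi(z) = 0.669815.
Step 6: alpha = 0.05. fail to reject H0.

W+ = 16.5, W- = 11.5, W = min = 11.5, p = 0.669815, fail to reject H0.


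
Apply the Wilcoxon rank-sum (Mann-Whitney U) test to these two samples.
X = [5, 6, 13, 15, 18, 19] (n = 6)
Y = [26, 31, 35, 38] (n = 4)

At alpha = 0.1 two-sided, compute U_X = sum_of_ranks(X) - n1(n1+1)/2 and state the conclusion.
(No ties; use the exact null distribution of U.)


Step 1: Combine and sort all 10 observations; assign midranks.
sorted (value, group): (5,X), (6,X), (13,X), (15,X), (18,X), (19,X), (26,Y), (31,Y), (35,Y), (38,Y)
ranks: 5->1, 6->2, 13->3, 15->4, 18->5, 19->6, 26->7, 31->8, 35->9, 38->10
Step 2: Rank sum for X: R1 = 1 + 2 + 3 + 4 + 5 + 6 = 21.
Step 3: U_X = R1 - n1(n1+1)/2 = 21 - 6*7/2 = 21 - 21 = 0.
       U_Y = n1*n2 - U_X = 24 - 0 = 24.
Step 4: No ties, so the exact null distribution of U (based on enumerating the C(10,6) = 210 equally likely rank assignments) gives the two-sided p-value.
Step 5: p-value = 0.009524; compare to alpha = 0.1. reject H0.

U_X = 0, p = 0.009524, reject H0 at alpha = 0.1.


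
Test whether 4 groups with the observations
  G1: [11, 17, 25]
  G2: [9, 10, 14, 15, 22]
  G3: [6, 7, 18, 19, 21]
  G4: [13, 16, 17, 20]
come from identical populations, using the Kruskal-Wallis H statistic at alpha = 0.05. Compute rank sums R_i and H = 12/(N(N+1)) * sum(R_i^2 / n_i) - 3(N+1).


Step 1: Combine all N = 17 observations and assign midranks.
sorted (value, group, rank): (6,G3,1), (7,G3,2), (9,G2,3), (10,G2,4), (11,G1,5), (13,G4,6), (14,G2,7), (15,G2,8), (16,G4,9), (17,G1,10.5), (17,G4,10.5), (18,G3,12), (19,G3,13), (20,G4,14), (21,G3,15), (22,G2,16), (25,G1,17)
Step 2: Sum ranks within each group.
R_1 = 32.5 (n_1 = 3)
R_2 = 38 (n_2 = 5)
R_3 = 43 (n_3 = 5)
R_4 = 39.5 (n_4 = 4)
Step 3: H = 12/(N(N+1)) * sum(R_i^2/n_i) - 3(N+1)
     = 12/(17*18) * (32.5^2/3 + 38^2/5 + 43^2/5 + 39.5^2/4) - 3*18
     = 0.039216 * 1400.75 - 54
     = 0.931209.
Step 4: Ties present; correction factor C = 1 - 6/(17^3 - 17) = 0.998775. Corrected H = 0.931209 / 0.998775 = 0.932352.
Step 5: Under H0, H ~ chi^2(3); p-value = 0.817614.
Step 6: alpha = 0.05. fail to reject H0.

H = 0.9324, df = 3, p = 0.817614, fail to reject H0.


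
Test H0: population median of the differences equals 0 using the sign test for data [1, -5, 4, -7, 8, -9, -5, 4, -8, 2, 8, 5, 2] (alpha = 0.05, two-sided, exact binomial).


Step 1: Discard zero differences. Original n = 13; n_eff = number of nonzero differences = 13.
Nonzero differences (with sign): +1, -5, +4, -7, +8, -9, -5, +4, -8, +2, +8, +5, +2
Step 2: Count signs: positive = 8, negative = 5.
Step 3: Under H0: P(positive) = 0.5, so the number of positives S ~ Bin(13, 0.5).
Step 4: Two-sided exact p-value = sum of Bin(13,0.5) probabilities at or below the observed probability = 0.581055.
Step 5: alpha = 0.05. fail to reject H0.

n_eff = 13, pos = 8, neg = 5, p = 0.581055, fail to reject H0.


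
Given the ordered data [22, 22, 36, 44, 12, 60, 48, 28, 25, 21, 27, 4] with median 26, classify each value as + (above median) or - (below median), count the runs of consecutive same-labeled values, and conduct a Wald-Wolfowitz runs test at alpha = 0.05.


Step 1: Compute median = 26; label A = above, B = below.
Labels in order: BBAABAAABBAB  (n_A = 6, n_B = 6)
Step 2: Count runs R = 7.
Step 3: Under H0 (random ordering), E[R] = 2*n_A*n_B/(n_A+n_B) + 1 = 2*6*6/12 + 1 = 7.0000.
        Var[R] = 2*n_A*n_B*(2*n_A*n_B - n_A - n_B) / ((n_A+n_B)^2 * (n_A+n_B-1)) = 4320/1584 = 2.7273.
        SD[R] = 1.6514.
Step 4: R = E[R], so z = 0 with no continuity correction.
Step 5: Two-sided p-value via normal approximation = 2*(1 - Phi(|z|)) = 1.000000.
Step 6: alpha = 0.05. fail to reject H0.

R = 7, z = 0.0000, p = 1.000000, fail to reject H0.


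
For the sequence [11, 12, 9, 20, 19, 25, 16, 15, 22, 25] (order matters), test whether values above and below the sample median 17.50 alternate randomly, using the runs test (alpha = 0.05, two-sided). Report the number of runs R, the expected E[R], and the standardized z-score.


Step 1: Compute median = 17.50; label A = above, B = below.
Labels in order: BBBAAABBAA  (n_A = 5, n_B = 5)
Step 2: Count runs R = 4.
Step 3: Under H0 (random ordering), E[R] = 2*n_A*n_B/(n_A+n_B) + 1 = 2*5*5/10 + 1 = 6.0000.
        Var[R] = 2*n_A*n_B*(2*n_A*n_B - n_A - n_B) / ((n_A+n_B)^2 * (n_A+n_B-1)) = 2000/900 = 2.2222.
        SD[R] = 1.4907.
Step 4: Continuity-corrected z = (R + 0.5 - E[R]) / SD[R] = (4 + 0.5 - 6.0000) / 1.4907 = -1.0062.
Step 5: Two-sided p-value via normal approximation = 2*(1 - Phi(|z|)) = 0.314305.
Step 6: alpha = 0.05. fail to reject H0.

R = 4, z = -1.0062, p = 0.314305, fail to reject H0.


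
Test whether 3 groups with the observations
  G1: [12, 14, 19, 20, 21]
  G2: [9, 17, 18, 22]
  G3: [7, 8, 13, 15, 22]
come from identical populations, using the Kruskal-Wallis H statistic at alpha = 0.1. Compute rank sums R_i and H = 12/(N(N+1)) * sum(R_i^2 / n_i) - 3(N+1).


Step 1: Combine all N = 14 observations and assign midranks.
sorted (value, group, rank): (7,G3,1), (8,G3,2), (9,G2,3), (12,G1,4), (13,G3,5), (14,G1,6), (15,G3,7), (17,G2,8), (18,G2,9), (19,G1,10), (20,G1,11), (21,G1,12), (22,G2,13.5), (22,G3,13.5)
Step 2: Sum ranks within each group.
R_1 = 43 (n_1 = 5)
R_2 = 33.5 (n_2 = 4)
R_3 = 28.5 (n_3 = 5)
Step 3: H = 12/(N(N+1)) * sum(R_i^2/n_i) - 3(N+1)
     = 12/(14*15) * (43^2/5 + 33.5^2/4 + 28.5^2/5) - 3*15
     = 0.057143 * 812.812 - 45
     = 1.446429.
Step 4: Ties present; correction factor C = 1 - 6/(14^3 - 14) = 0.997802. Corrected H = 1.446429 / 0.997802 = 1.449615.
Step 5: Under H0, H ~ chi^2(2); p-value = 0.484418.
Step 6: alpha = 0.1. fail to reject H0.

H = 1.4496, df = 2, p = 0.484418, fail to reject H0.


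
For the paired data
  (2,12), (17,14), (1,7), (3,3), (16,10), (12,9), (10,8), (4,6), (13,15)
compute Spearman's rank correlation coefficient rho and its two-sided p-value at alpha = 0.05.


Step 1: Rank x and y separately (midranks; no ties here).
rank(x): 2->2, 17->9, 1->1, 3->3, 16->8, 12->6, 10->5, 4->4, 13->7
rank(y): 12->7, 14->8, 7->3, 3->1, 10->6, 9->5, 8->4, 6->2, 15->9
Step 2: d_i = R_x(i) - R_y(i); compute d_i^2.
  (2-7)^2=25, (9-8)^2=1, (1-3)^2=4, (3-1)^2=4, (8-6)^2=4, (6-5)^2=1, (5-4)^2=1, (4-2)^2=4, (7-9)^2=4
sum(d^2) = 48.
Step 3: rho = 1 - 6*48 / (9*(9^2 - 1)) = 1 - 288/720 = 0.600000.
Step 4: Under H0, t = rho * sqrt((n-2)/(1-rho^2)) = 1.9843 ~ t(7).
Step 5: Two-sided p-value from the t-distribution with 7 df = 0.087623.
Step 6: alpha = 0.05. fail to reject H0.

rho = 0.6000, p = 0.087623, fail to reject H0 at alpha = 0.05.


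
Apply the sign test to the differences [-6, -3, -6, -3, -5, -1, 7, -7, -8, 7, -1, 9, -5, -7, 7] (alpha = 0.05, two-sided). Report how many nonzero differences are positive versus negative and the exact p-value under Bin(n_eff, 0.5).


Step 1: Discard zero differences. Original n = 15; n_eff = number of nonzero differences = 15.
Nonzero differences (with sign): -6, -3, -6, -3, -5, -1, +7, -7, -8, +7, -1, +9, -5, -7, +7
Step 2: Count signs: positive = 4, negative = 11.
Step 3: Under H0: P(positive) = 0.5, so the number of positives S ~ Bin(15, 0.5).
Step 4: Two-sided exact p-value = sum of Bin(15,0.5) probabilities at or below the observed probability = 0.118469.
Step 5: alpha = 0.05. fail to reject H0.

n_eff = 15, pos = 4, neg = 11, p = 0.118469, fail to reject H0.


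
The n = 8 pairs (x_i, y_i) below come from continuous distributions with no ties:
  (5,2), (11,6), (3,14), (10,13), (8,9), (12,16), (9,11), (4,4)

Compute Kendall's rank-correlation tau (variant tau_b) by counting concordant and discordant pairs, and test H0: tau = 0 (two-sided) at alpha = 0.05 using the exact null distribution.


Step 1: Enumerate the 28 unordered pairs (i,j) with i<j and classify each by sign(x_j-x_i) * sign(y_j-y_i).
  (1,2):dx=+6,dy=+4->C; (1,3):dx=-2,dy=+12->D; (1,4):dx=+5,dy=+11->C; (1,5):dx=+3,dy=+7->C
  (1,6):dx=+7,dy=+14->C; (1,7):dx=+4,dy=+9->C; (1,8):dx=-1,dy=+2->D; (2,3):dx=-8,dy=+8->D
  (2,4):dx=-1,dy=+7->D; (2,5):dx=-3,dy=+3->D; (2,6):dx=+1,dy=+10->C; (2,7):dx=-2,dy=+5->D
  (2,8):dx=-7,dy=-2->C; (3,4):dx=+7,dy=-1->D; (3,5):dx=+5,dy=-5->D; (3,6):dx=+9,dy=+2->C
  (3,7):dx=+6,dy=-3->D; (3,8):dx=+1,dy=-10->D; (4,5):dx=-2,dy=-4->C; (4,6):dx=+2,dy=+3->C
  (4,7):dx=-1,dy=-2->C; (4,8):dx=-6,dy=-9->C; (5,6):dx=+4,dy=+7->C; (5,7):dx=+1,dy=+2->C
  (5,8):dx=-4,dy=-5->C; (6,7):dx=-3,dy=-5->C; (6,8):dx=-8,dy=-12->C; (7,8):dx=-5,dy=-7->C
Step 2: C = 18, D = 10, total pairs = 28.
Step 3: tau = (C - D)/(n(n-1)/2) = (18 - 10)/28 = 0.285714.
Step 4: Exact two-sided p-value (enumerate n! = 40320 permutations of y under H0): p = 0.398760.
Step 5: alpha = 0.05. fail to reject H0.

tau_b = 0.2857 (C=18, D=10), p = 0.398760, fail to reject H0.


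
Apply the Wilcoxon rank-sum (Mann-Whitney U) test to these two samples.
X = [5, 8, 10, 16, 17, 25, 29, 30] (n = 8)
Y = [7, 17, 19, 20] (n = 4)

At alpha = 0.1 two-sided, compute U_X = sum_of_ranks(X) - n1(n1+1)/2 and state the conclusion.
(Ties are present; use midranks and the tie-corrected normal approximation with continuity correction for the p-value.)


Step 1: Combine and sort all 12 observations; assign midranks.
sorted (value, group): (5,X), (7,Y), (8,X), (10,X), (16,X), (17,X), (17,Y), (19,Y), (20,Y), (25,X), (29,X), (30,X)
ranks: 5->1, 7->2, 8->3, 10->4, 16->5, 17->6.5, 17->6.5, 19->8, 20->9, 25->10, 29->11, 30->12
Step 2: Rank sum for X: R1 = 1 + 3 + 4 + 5 + 6.5 + 10 + 11 + 12 = 52.5.
Step 3: U_X = R1 - n1(n1+1)/2 = 52.5 - 8*9/2 = 52.5 - 36 = 16.5.
       U_Y = n1*n2 - U_X = 32 - 16.5 = 15.5.
Step 4: Ties are present, so use the tie-corrected normal approximation (with continuity correction) for the p-value.
Step 5: p-value = 1.000000; compare to alpha = 0.1. fail to reject H0.

U_X = 16.5, p = 1.000000, fail to reject H0 at alpha = 0.1.


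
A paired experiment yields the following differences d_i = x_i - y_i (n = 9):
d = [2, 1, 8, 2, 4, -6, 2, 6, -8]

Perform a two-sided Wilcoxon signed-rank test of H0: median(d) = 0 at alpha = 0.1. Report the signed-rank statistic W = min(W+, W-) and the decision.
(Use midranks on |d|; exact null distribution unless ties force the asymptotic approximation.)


Step 1: Drop any zero differences (none here) and take |d_i|.
|d| = [2, 1, 8, 2, 4, 6, 2, 6, 8]
Step 2: Midrank |d_i| (ties get averaged ranks).
ranks: |2|->3, |1|->1, |8|->8.5, |2|->3, |4|->5, |6|->6.5, |2|->3, |6|->6.5, |8|->8.5
Step 3: Attach original signs; sum ranks with positive sign and with negative sign.
W+ = 3 + 1 + 8.5 + 3 + 5 + 3 + 6.5 = 30
W- = 6.5 + 8.5 = 15
(Check: W+ + W- = 45 should equal n(n+1)/2 = 45.)
Step 4: Test statistic W = min(W+, W-) = 15.
Step 5: Ties in |d|, so use the tie-corrected normal approximation.
        E[W] = n(n+1)/4 = 9*10/4 = 22.5.
        Tie groups: |d|=2 (t=3), |d|=6 (t=2), |d|=8 (t=2); sum(t^3 - t) = 36.
        Var[W] = n(n+1)(2n+1)/24 - sum(t^3-t)/48 = 1710/24 - 36/48 = 70.5.
        z = (W - E[W]) / sqrt(Var[W]) = (15 - 22.5) / 8.3964 = -0.8932.
        Two-sided p = 2*Phi(z) = 0.371730.
Step 6: alpha = 0.1. fail to reject H0.

W+ = 30, W- = 15, W = min = 15, p = 0.371730, fail to reject H0.


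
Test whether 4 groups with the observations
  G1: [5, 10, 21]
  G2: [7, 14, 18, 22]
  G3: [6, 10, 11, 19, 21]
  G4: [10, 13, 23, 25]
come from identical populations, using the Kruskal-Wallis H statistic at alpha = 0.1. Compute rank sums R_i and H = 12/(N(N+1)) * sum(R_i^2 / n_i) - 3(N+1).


Step 1: Combine all N = 16 observations and assign midranks.
sorted (value, group, rank): (5,G1,1), (6,G3,2), (7,G2,3), (10,G1,5), (10,G3,5), (10,G4,5), (11,G3,7), (13,G4,8), (14,G2,9), (18,G2,10), (19,G3,11), (21,G1,12.5), (21,G3,12.5), (22,G2,14), (23,G4,15), (25,G4,16)
Step 2: Sum ranks within each group.
R_1 = 18.5 (n_1 = 3)
R_2 = 36 (n_2 = 4)
R_3 = 37.5 (n_3 = 5)
R_4 = 44 (n_4 = 4)
Step 3: H = 12/(N(N+1)) * sum(R_i^2/n_i) - 3(N+1)
     = 12/(16*17) * (18.5^2/3 + 36^2/4 + 37.5^2/5 + 44^2/4) - 3*17
     = 0.044118 * 1203.33 - 51
     = 2.088235.
Step 4: Ties present; correction factor C = 1 - 30/(16^3 - 16) = 0.992647. Corrected H = 2.088235 / 0.992647 = 2.103704.
Step 5: Under H0, H ~ chi^2(3); p-value = 0.551164.
Step 6: alpha = 0.1. fail to reject H0.

H = 2.1037, df = 3, p = 0.551164, fail to reject H0.


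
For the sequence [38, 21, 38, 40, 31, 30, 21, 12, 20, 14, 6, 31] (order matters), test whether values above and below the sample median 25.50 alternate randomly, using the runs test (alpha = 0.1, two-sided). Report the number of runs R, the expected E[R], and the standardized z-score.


Step 1: Compute median = 25.50; label A = above, B = below.
Labels in order: ABAAAABBBBBA  (n_A = 6, n_B = 6)
Step 2: Count runs R = 5.
Step 3: Under H0 (random ordering), E[R] = 2*n_A*n_B/(n_A+n_B) + 1 = 2*6*6/12 + 1 = 7.0000.
        Var[R] = 2*n_A*n_B*(2*n_A*n_B - n_A - n_B) / ((n_A+n_B)^2 * (n_A+n_B-1)) = 4320/1584 = 2.7273.
        SD[R] = 1.6514.
Step 4: Continuity-corrected z = (R + 0.5 - E[R]) / SD[R] = (5 + 0.5 - 7.0000) / 1.6514 = -0.9083.
Step 5: Two-sided p-value via normal approximation = 2*(1 - Phi(|z|)) = 0.363722.
Step 6: alpha = 0.1. fail to reject H0.

R = 5, z = -0.9083, p = 0.363722, fail to reject H0.


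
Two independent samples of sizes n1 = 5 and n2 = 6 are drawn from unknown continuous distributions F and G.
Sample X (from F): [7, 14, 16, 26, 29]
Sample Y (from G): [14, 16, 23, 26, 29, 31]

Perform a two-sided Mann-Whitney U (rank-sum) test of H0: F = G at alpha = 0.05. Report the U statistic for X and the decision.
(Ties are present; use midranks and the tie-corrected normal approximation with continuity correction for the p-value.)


Step 1: Combine and sort all 11 observations; assign midranks.
sorted (value, group): (7,X), (14,X), (14,Y), (16,X), (16,Y), (23,Y), (26,X), (26,Y), (29,X), (29,Y), (31,Y)
ranks: 7->1, 14->2.5, 14->2.5, 16->4.5, 16->4.5, 23->6, 26->7.5, 26->7.5, 29->9.5, 29->9.5, 31->11
Step 2: Rank sum for X: R1 = 1 + 2.5 + 4.5 + 7.5 + 9.5 = 25.
Step 3: U_X = R1 - n1(n1+1)/2 = 25 - 5*6/2 = 25 - 15 = 10.
       U_Y = n1*n2 - U_X = 30 - 10 = 20.
Step 4: Ties are present, so use the tie-corrected normal approximation (with continuity correction) for the p-value.
Step 5: p-value = 0.407016; compare to alpha = 0.05. fail to reject H0.

U_X = 10, p = 0.407016, fail to reject H0 at alpha = 0.05.


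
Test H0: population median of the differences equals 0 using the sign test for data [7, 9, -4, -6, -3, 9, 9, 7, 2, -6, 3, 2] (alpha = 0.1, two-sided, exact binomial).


Step 1: Discard zero differences. Original n = 12; n_eff = number of nonzero differences = 12.
Nonzero differences (with sign): +7, +9, -4, -6, -3, +9, +9, +7, +2, -6, +3, +2
Step 2: Count signs: positive = 8, negative = 4.
Step 3: Under H0: P(positive) = 0.5, so the number of positives S ~ Bin(12, 0.5).
Step 4: Two-sided exact p-value = sum of Bin(12,0.5) probabilities at or below the observed probability = 0.387695.
Step 5: alpha = 0.1. fail to reject H0.

n_eff = 12, pos = 8, neg = 4, p = 0.387695, fail to reject H0.


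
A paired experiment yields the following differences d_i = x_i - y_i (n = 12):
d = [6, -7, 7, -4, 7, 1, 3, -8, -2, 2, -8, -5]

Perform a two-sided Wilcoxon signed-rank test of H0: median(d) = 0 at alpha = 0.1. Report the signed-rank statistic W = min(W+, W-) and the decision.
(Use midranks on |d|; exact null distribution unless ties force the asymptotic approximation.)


Step 1: Drop any zero differences (none here) and take |d_i|.
|d| = [6, 7, 7, 4, 7, 1, 3, 8, 2, 2, 8, 5]
Step 2: Midrank |d_i| (ties get averaged ranks).
ranks: |6|->7, |7|->9, |7|->9, |4|->5, |7|->9, |1|->1, |3|->4, |8|->11.5, |2|->2.5, |2|->2.5, |8|->11.5, |5|->6
Step 3: Attach original signs; sum ranks with positive sign and with negative sign.
W+ = 7 + 9 + 9 + 1 + 4 + 2.5 = 32.5
W- = 9 + 5 + 11.5 + 2.5 + 11.5 + 6 = 45.5
(Check: W+ + W- = 78 should equal n(n+1)/2 = 78.)
Step 4: Test statistic W = min(W+, W-) = 32.5.
Step 5: Ties in |d|, so use the tie-corrected normal approximation.
        E[W] = n(n+1)/4 = 12*13/4 = 39.
        Tie groups: |d|=2 (t=2), |d|=7 (t=3), |d|=8 (t=2); sum(t^3 - t) = 36.
        Var[W] = n(n+1)(2n+1)/24 - sum(t^3-t)/48 = 3900/24 - 36/48 = 161.75.
        z = (W - E[W]) / sqrt(Var[W]) = (32.5 - 39) / 12.7181 = -0.5111.
        Two-sided p = 2*Phi(z) = 0.609293.
Step 6: alpha = 0.1. fail to reject H0.

W+ = 32.5, W- = 45.5, W = min = 32.5, p = 0.609293, fail to reject H0.


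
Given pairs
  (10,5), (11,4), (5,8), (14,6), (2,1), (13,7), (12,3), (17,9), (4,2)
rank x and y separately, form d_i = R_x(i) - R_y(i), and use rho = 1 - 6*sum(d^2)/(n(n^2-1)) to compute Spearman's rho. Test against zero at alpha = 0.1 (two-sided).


Step 1: Rank x and y separately (midranks; no ties here).
rank(x): 10->4, 11->5, 5->3, 14->8, 2->1, 13->7, 12->6, 17->9, 4->2
rank(y): 5->5, 4->4, 8->8, 6->6, 1->1, 7->7, 3->3, 9->9, 2->2
Step 2: d_i = R_x(i) - R_y(i); compute d_i^2.
  (4-5)^2=1, (5-4)^2=1, (3-8)^2=25, (8-6)^2=4, (1-1)^2=0, (7-7)^2=0, (6-3)^2=9, (9-9)^2=0, (2-2)^2=0
sum(d^2) = 40.
Step 3: rho = 1 - 6*40 / (9*(9^2 - 1)) = 1 - 240/720 = 0.666667.
Step 4: Under H0, t = rho * sqrt((n-2)/(1-rho^2)) = 2.3664 ~ t(7).
Step 5: Two-sided p-value from the t-distribution with 7 df = 0.049867.
Step 6: alpha = 0.1. reject H0.

rho = 0.6667, p = 0.049867, reject H0 at alpha = 0.1.


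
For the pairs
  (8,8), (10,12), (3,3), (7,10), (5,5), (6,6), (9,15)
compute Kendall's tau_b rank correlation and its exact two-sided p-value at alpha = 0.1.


Step 1: Enumerate the 21 unordered pairs (i,j) with i<j and classify each by sign(x_j-x_i) * sign(y_j-y_i).
  (1,2):dx=+2,dy=+4->C; (1,3):dx=-5,dy=-5->C; (1,4):dx=-1,dy=+2->D; (1,5):dx=-3,dy=-3->C
  (1,6):dx=-2,dy=-2->C; (1,7):dx=+1,dy=+7->C; (2,3):dx=-7,dy=-9->C; (2,4):dx=-3,dy=-2->C
  (2,5):dx=-5,dy=-7->C; (2,6):dx=-4,dy=-6->C; (2,7):dx=-1,dy=+3->D; (3,4):dx=+4,dy=+7->C
  (3,5):dx=+2,dy=+2->C; (3,6):dx=+3,dy=+3->C; (3,7):dx=+6,dy=+12->C; (4,5):dx=-2,dy=-5->C
  (4,6):dx=-1,dy=-4->C; (4,7):dx=+2,dy=+5->C; (5,6):dx=+1,dy=+1->C; (5,7):dx=+4,dy=+10->C
  (6,7):dx=+3,dy=+9->C
Step 2: C = 19, D = 2, total pairs = 21.
Step 3: tau = (C - D)/(n(n-1)/2) = (19 - 2)/21 = 0.809524.
Step 4: Exact two-sided p-value (enumerate n! = 5040 permutations of y under H0): p = 0.010714.
Step 5: alpha = 0.1. reject H0.

tau_b = 0.8095 (C=19, D=2), p = 0.010714, reject H0.


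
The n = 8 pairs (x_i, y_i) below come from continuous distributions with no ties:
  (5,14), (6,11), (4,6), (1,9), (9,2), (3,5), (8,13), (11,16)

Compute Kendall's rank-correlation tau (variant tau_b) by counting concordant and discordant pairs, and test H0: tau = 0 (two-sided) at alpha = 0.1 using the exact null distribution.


Step 1: Enumerate the 28 unordered pairs (i,j) with i<j and classify each by sign(x_j-x_i) * sign(y_j-y_i).
  (1,2):dx=+1,dy=-3->D; (1,3):dx=-1,dy=-8->C; (1,4):dx=-4,dy=-5->C; (1,5):dx=+4,dy=-12->D
  (1,6):dx=-2,dy=-9->C; (1,7):dx=+3,dy=-1->D; (1,8):dx=+6,dy=+2->C; (2,3):dx=-2,dy=-5->C
  (2,4):dx=-5,dy=-2->C; (2,5):dx=+3,dy=-9->D; (2,6):dx=-3,dy=-6->C; (2,7):dx=+2,dy=+2->C
  (2,8):dx=+5,dy=+5->C; (3,4):dx=-3,dy=+3->D; (3,5):dx=+5,dy=-4->D; (3,6):dx=-1,dy=-1->C
  (3,7):dx=+4,dy=+7->C; (3,8):dx=+7,dy=+10->C; (4,5):dx=+8,dy=-7->D; (4,6):dx=+2,dy=-4->D
  (4,7):dx=+7,dy=+4->C; (4,8):dx=+10,dy=+7->C; (5,6):dx=-6,dy=+3->D; (5,7):dx=-1,dy=+11->D
  (5,8):dx=+2,dy=+14->C; (6,7):dx=+5,dy=+8->C; (6,8):dx=+8,dy=+11->C; (7,8):dx=+3,dy=+3->C
Step 2: C = 18, D = 10, total pairs = 28.
Step 3: tau = (C - D)/(n(n-1)/2) = (18 - 10)/28 = 0.285714.
Step 4: Exact two-sided p-value (enumerate n! = 40320 permutations of y under H0): p = 0.398760.
Step 5: alpha = 0.1. fail to reject H0.

tau_b = 0.2857 (C=18, D=10), p = 0.398760, fail to reject H0.


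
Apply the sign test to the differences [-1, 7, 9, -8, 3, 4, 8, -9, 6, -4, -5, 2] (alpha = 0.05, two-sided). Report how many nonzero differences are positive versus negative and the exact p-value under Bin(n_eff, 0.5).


Step 1: Discard zero differences. Original n = 12; n_eff = number of nonzero differences = 12.
Nonzero differences (with sign): -1, +7, +9, -8, +3, +4, +8, -9, +6, -4, -5, +2
Step 2: Count signs: positive = 7, negative = 5.
Step 3: Under H0: P(positive) = 0.5, so the number of positives S ~ Bin(12, 0.5).
Step 4: Two-sided exact p-value = sum of Bin(12,0.5) probabilities at or below the observed probability = 0.774414.
Step 5: alpha = 0.05. fail to reject H0.

n_eff = 12, pos = 7, neg = 5, p = 0.774414, fail to reject H0.


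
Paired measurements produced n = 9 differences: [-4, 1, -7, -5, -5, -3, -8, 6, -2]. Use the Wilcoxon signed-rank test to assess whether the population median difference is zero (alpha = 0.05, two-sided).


Step 1: Drop any zero differences (none here) and take |d_i|.
|d| = [4, 1, 7, 5, 5, 3, 8, 6, 2]
Step 2: Midrank |d_i| (ties get averaged ranks).
ranks: |4|->4, |1|->1, |7|->8, |5|->5.5, |5|->5.5, |3|->3, |8|->9, |6|->7, |2|->2
Step 3: Attach original signs; sum ranks with positive sign and with negative sign.
W+ = 1 + 7 = 8
W- = 4 + 8 + 5.5 + 5.5 + 3 + 9 + 2 = 37
(Check: W+ + W- = 45 should equal n(n+1)/2 = 45.)
Step 4: Test statistic W = min(W+, W-) = 8.
Step 5: Ties in |d|, so use the tie-corrected normal approximation.
        E[W] = n(n+1)/4 = 9*10/4 = 22.5.
        Tie groups: |d|=5 (t=2); sum(t^3 - t) = 6.
        Var[W] = n(n+1)(2n+1)/24 - sum(t^3-t)/48 = 1710/24 - 6/48 = 71.125.
        z = (W - E[W]) / sqrt(Var[W]) = (8 - 22.5) / 8.4336 = -1.7193.
        Two-sided p = 2*Phi(z) = 0.085556.
Step 6: alpha = 0.05. fail to reject H0.

W+ = 8, W- = 37, W = min = 8, p = 0.085556, fail to reject H0.


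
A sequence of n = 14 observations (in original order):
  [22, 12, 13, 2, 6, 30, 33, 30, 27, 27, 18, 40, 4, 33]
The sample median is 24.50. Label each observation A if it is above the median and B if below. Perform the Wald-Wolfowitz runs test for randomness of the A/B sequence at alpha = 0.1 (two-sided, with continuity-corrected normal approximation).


Step 1: Compute median = 24.50; label A = above, B = below.
Labels in order: BBBBBAAAAABABA  (n_A = 7, n_B = 7)
Step 2: Count runs R = 6.
Step 3: Under H0 (random ordering), E[R] = 2*n_A*n_B/(n_A+n_B) + 1 = 2*7*7/14 + 1 = 8.0000.
        Var[R] = 2*n_A*n_B*(2*n_A*n_B - n_A - n_B) / ((n_A+n_B)^2 * (n_A+n_B-1)) = 8232/2548 = 3.2308.
        SD[R] = 1.7974.
Step 4: Continuity-corrected z = (R + 0.5 - E[R]) / SD[R] = (6 + 0.5 - 8.0000) / 1.7974 = -0.8345.
Step 5: Two-sided p-value via normal approximation = 2*(1 - Phi(|z|)) = 0.403986.
Step 6: alpha = 0.1. fail to reject H0.

R = 6, z = -0.8345, p = 0.403986, fail to reject H0.


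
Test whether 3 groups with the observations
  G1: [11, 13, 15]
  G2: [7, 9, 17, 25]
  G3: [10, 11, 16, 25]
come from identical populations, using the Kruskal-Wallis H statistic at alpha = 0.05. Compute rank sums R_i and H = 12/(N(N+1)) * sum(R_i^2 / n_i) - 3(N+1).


Step 1: Combine all N = 11 observations and assign midranks.
sorted (value, group, rank): (7,G2,1), (9,G2,2), (10,G3,3), (11,G1,4.5), (11,G3,4.5), (13,G1,6), (15,G1,7), (16,G3,8), (17,G2,9), (25,G2,10.5), (25,G3,10.5)
Step 2: Sum ranks within each group.
R_1 = 17.5 (n_1 = 3)
R_2 = 22.5 (n_2 = 4)
R_3 = 26 (n_3 = 4)
Step 3: H = 12/(N(N+1)) * sum(R_i^2/n_i) - 3(N+1)
     = 12/(11*12) * (17.5^2/3 + 22.5^2/4 + 26^2/4) - 3*12
     = 0.090909 * 397.646 - 36
     = 0.149621.
Step 4: Ties present; correction factor C = 1 - 12/(11^3 - 11) = 0.990909. Corrected H = 0.149621 / 0.990909 = 0.150994.
Step 5: Under H0, H ~ chi^2(2); p-value = 0.927283.
Step 6: alpha = 0.05. fail to reject H0.

H = 0.1510, df = 2, p = 0.927283, fail to reject H0.


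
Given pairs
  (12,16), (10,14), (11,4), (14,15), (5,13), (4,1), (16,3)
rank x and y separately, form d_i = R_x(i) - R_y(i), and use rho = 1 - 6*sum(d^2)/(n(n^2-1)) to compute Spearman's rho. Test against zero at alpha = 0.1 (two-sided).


Step 1: Rank x and y separately (midranks; no ties here).
rank(x): 12->5, 10->3, 11->4, 14->6, 5->2, 4->1, 16->7
rank(y): 16->7, 14->5, 4->3, 15->6, 13->4, 1->1, 3->2
Step 2: d_i = R_x(i) - R_y(i); compute d_i^2.
  (5-7)^2=4, (3-5)^2=4, (4-3)^2=1, (6-6)^2=0, (2-4)^2=4, (1-1)^2=0, (7-2)^2=25
sum(d^2) = 38.
Step 3: rho = 1 - 6*38 / (7*(7^2 - 1)) = 1 - 228/336 = 0.321429.
Step 4: Under H0, t = rho * sqrt((n-2)/(1-rho^2)) = 0.7590 ~ t(5).
Step 5: Two-sided p-value from the t-distribution with 5 df = 0.482072.
Step 6: alpha = 0.1. fail to reject H0.

rho = 0.3214, p = 0.482072, fail to reject H0 at alpha = 0.1.


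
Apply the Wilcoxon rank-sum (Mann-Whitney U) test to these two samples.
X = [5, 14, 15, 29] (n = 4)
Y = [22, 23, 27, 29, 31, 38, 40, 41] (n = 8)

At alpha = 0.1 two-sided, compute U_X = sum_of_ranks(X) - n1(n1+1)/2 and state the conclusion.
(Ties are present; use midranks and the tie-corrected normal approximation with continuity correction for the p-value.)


Step 1: Combine and sort all 12 observations; assign midranks.
sorted (value, group): (5,X), (14,X), (15,X), (22,Y), (23,Y), (27,Y), (29,X), (29,Y), (31,Y), (38,Y), (40,Y), (41,Y)
ranks: 5->1, 14->2, 15->3, 22->4, 23->5, 27->6, 29->7.5, 29->7.5, 31->9, 38->10, 40->11, 41->12
Step 2: Rank sum for X: R1 = 1 + 2 + 3 + 7.5 = 13.5.
Step 3: U_X = R1 - n1(n1+1)/2 = 13.5 - 4*5/2 = 13.5 - 10 = 3.5.
       U_Y = n1*n2 - U_X = 32 - 3.5 = 28.5.
Step 4: Ties are present, so use the tie-corrected normal approximation (with continuity correction) for the p-value.
Step 5: p-value = 0.041184; compare to alpha = 0.1. reject H0.

U_X = 3.5, p = 0.041184, reject H0 at alpha = 0.1.


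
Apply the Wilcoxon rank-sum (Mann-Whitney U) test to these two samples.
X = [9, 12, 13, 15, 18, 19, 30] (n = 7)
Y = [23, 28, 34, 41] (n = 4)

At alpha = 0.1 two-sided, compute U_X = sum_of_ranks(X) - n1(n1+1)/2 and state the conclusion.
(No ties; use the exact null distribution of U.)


Step 1: Combine and sort all 11 observations; assign midranks.
sorted (value, group): (9,X), (12,X), (13,X), (15,X), (18,X), (19,X), (23,Y), (28,Y), (30,X), (34,Y), (41,Y)
ranks: 9->1, 12->2, 13->3, 15->4, 18->5, 19->6, 23->7, 28->8, 30->9, 34->10, 41->11
Step 2: Rank sum for X: R1 = 1 + 2 + 3 + 4 + 5 + 6 + 9 = 30.
Step 3: U_X = R1 - n1(n1+1)/2 = 30 - 7*8/2 = 30 - 28 = 2.
       U_Y = n1*n2 - U_X = 28 - 2 = 26.
Step 4: No ties, so the exact null distribution of U (based on enumerating the C(11,7) = 330 equally likely rank assignments) gives the two-sided p-value.
Step 5: p-value = 0.024242; compare to alpha = 0.1. reject H0.

U_X = 2, p = 0.024242, reject H0 at alpha = 0.1.


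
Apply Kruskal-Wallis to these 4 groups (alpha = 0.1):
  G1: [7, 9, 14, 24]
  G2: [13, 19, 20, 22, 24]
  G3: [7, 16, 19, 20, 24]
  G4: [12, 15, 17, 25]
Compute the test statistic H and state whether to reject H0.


Step 1: Combine all N = 18 observations and assign midranks.
sorted (value, group, rank): (7,G1,1.5), (7,G3,1.5), (9,G1,3), (12,G4,4), (13,G2,5), (14,G1,6), (15,G4,7), (16,G3,8), (17,G4,9), (19,G2,10.5), (19,G3,10.5), (20,G2,12.5), (20,G3,12.5), (22,G2,14), (24,G1,16), (24,G2,16), (24,G3,16), (25,G4,18)
Step 2: Sum ranks within each group.
R_1 = 26.5 (n_1 = 4)
R_2 = 58 (n_2 = 5)
R_3 = 48.5 (n_3 = 5)
R_4 = 38 (n_4 = 4)
Step 3: H = 12/(N(N+1)) * sum(R_i^2/n_i) - 3(N+1)
     = 12/(18*19) * (26.5^2/4 + 58^2/5 + 48.5^2/5 + 38^2/4) - 3*19
     = 0.035088 * 1679.81 - 57
     = 1.940789.
Step 4: Ties present; correction factor C = 1 - 42/(18^3 - 18) = 0.992776. Corrected H = 1.940789 / 0.992776 = 1.954912.
Step 5: Under H0, H ~ chi^2(3); p-value = 0.581818.
Step 6: alpha = 0.1. fail to reject H0.

H = 1.9549, df = 3, p = 0.581818, fail to reject H0.


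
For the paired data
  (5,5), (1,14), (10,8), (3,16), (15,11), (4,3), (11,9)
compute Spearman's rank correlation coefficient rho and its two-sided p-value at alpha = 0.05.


Step 1: Rank x and y separately (midranks; no ties here).
rank(x): 5->4, 1->1, 10->5, 3->2, 15->7, 4->3, 11->6
rank(y): 5->2, 14->6, 8->3, 16->7, 11->5, 3->1, 9->4
Step 2: d_i = R_x(i) - R_y(i); compute d_i^2.
  (4-2)^2=4, (1-6)^2=25, (5-3)^2=4, (2-7)^2=25, (7-5)^2=4, (3-1)^2=4, (6-4)^2=4
sum(d^2) = 70.
Step 3: rho = 1 - 6*70 / (7*(7^2 - 1)) = 1 - 420/336 = -0.250000.
Step 4: Under H0, t = rho * sqrt((n-2)/(1-rho^2)) = -0.5774 ~ t(5).
Step 5: Two-sided p-value from the t-distribution with 5 df = 0.588724.
Step 6: alpha = 0.05. fail to reject H0.

rho = -0.2500, p = 0.588724, fail to reject H0 at alpha = 0.05.


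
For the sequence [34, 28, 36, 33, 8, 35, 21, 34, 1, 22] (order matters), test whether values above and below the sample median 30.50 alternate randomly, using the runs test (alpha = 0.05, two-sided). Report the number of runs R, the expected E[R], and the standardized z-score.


Step 1: Compute median = 30.50; label A = above, B = below.
Labels in order: ABAABABABB  (n_A = 5, n_B = 5)
Step 2: Count runs R = 8.
Step 3: Under H0 (random ordering), E[R] = 2*n_A*n_B/(n_A+n_B) + 1 = 2*5*5/10 + 1 = 6.0000.
        Var[R] = 2*n_A*n_B*(2*n_A*n_B - n_A - n_B) / ((n_A+n_B)^2 * (n_A+n_B-1)) = 2000/900 = 2.2222.
        SD[R] = 1.4907.
Step 4: Continuity-corrected z = (R - 0.5 - E[R]) / SD[R] = (8 - 0.5 - 6.0000) / 1.4907 = 1.0062.
Step 5: Two-sided p-value via normal approximation = 2*(1 - Phi(|z|)) = 0.314305.
Step 6: alpha = 0.05. fail to reject H0.

R = 8, z = 1.0062, p = 0.314305, fail to reject H0.


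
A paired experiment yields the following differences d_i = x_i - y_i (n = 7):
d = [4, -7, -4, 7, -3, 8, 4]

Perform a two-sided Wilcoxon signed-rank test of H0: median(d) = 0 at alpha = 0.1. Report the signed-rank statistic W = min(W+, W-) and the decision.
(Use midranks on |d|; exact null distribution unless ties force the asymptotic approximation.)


Step 1: Drop any zero differences (none here) and take |d_i|.
|d| = [4, 7, 4, 7, 3, 8, 4]
Step 2: Midrank |d_i| (ties get averaged ranks).
ranks: |4|->3, |7|->5.5, |4|->3, |7|->5.5, |3|->1, |8|->7, |4|->3
Step 3: Attach original signs; sum ranks with positive sign and with negative sign.
W+ = 3 + 5.5 + 7 + 3 = 18.5
W- = 5.5 + 3 + 1 = 9.5
(Check: W+ + W- = 28 should equal n(n+1)/2 = 28.)
Step 4: Test statistic W = min(W+, W-) = 9.5.
Step 5: Ties in |d|, so use the tie-corrected normal approximation.
        E[W] = n(n+1)/4 = 7*8/4 = 14.
        Tie groups: |d|=4 (t=3), |d|=7 (t=2); sum(t^3 - t) = 30.
        Var[W] = n(n+1)(2n+1)/24 - sum(t^3-t)/48 = 840/24 - 30/48 = 34.375.
        z = (W - E[W]) / sqrt(Var[W]) = (9.5 - 14) / 5.8630 = -0.7675.
        Two-sided p = 2*Phi(z) = 0.442771.
Step 6: alpha = 0.1. fail to reject H0.

W+ = 18.5, W- = 9.5, W = min = 9.5, p = 0.442771, fail to reject H0.


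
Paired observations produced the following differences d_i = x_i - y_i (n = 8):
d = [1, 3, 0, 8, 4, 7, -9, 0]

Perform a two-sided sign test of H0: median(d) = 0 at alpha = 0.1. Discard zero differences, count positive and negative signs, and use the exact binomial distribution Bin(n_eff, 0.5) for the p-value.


Step 1: Discard zero differences. Original n = 8; n_eff = number of nonzero differences = 6.
Nonzero differences (with sign): +1, +3, +8, +4, +7, -9
Step 2: Count signs: positive = 5, negative = 1.
Step 3: Under H0: P(positive) = 0.5, so the number of positives S ~ Bin(6, 0.5).
Step 4: Two-sided exact p-value = sum of Bin(6,0.5) probabilities at or below the observed probability = 0.218750.
Step 5: alpha = 0.1. fail to reject H0.

n_eff = 6, pos = 5, neg = 1, p = 0.218750, fail to reject H0.


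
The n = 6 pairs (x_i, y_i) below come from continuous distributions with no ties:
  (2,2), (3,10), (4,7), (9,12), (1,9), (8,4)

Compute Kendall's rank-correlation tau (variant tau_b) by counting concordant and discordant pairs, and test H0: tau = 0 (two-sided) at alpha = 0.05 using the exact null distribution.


Step 1: Enumerate the 15 unordered pairs (i,j) with i<j and classify each by sign(x_j-x_i) * sign(y_j-y_i).
  (1,2):dx=+1,dy=+8->C; (1,3):dx=+2,dy=+5->C; (1,4):dx=+7,dy=+10->C; (1,5):dx=-1,dy=+7->D
  (1,6):dx=+6,dy=+2->C; (2,3):dx=+1,dy=-3->D; (2,4):dx=+6,dy=+2->C; (2,5):dx=-2,dy=-1->C
  (2,6):dx=+5,dy=-6->D; (3,4):dx=+5,dy=+5->C; (3,5):dx=-3,dy=+2->D; (3,6):dx=+4,dy=-3->D
  (4,5):dx=-8,dy=-3->C; (4,6):dx=-1,dy=-8->C; (5,6):dx=+7,dy=-5->D
Step 2: C = 9, D = 6, total pairs = 15.
Step 3: tau = (C - D)/(n(n-1)/2) = (9 - 6)/15 = 0.200000.
Step 4: Exact two-sided p-value (enumerate n! = 720 permutations of y under H0): p = 0.719444.
Step 5: alpha = 0.05. fail to reject H0.

tau_b = 0.2000 (C=9, D=6), p = 0.719444, fail to reject H0.
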